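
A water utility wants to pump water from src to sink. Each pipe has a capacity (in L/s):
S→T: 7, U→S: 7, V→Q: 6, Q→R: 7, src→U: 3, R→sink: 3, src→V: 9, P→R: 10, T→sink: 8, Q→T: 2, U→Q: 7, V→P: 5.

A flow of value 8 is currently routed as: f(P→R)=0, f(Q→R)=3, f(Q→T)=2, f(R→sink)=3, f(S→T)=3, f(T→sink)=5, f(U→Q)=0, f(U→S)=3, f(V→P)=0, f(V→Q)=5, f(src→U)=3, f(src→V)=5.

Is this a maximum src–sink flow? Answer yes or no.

Residual reachable from src: {P, Q, R, V, src}; sink is not reachable.
Saturated cut: src→U, Q→T, R→sink with total capacity 8 = current flow value. Flow is maximum.

Yes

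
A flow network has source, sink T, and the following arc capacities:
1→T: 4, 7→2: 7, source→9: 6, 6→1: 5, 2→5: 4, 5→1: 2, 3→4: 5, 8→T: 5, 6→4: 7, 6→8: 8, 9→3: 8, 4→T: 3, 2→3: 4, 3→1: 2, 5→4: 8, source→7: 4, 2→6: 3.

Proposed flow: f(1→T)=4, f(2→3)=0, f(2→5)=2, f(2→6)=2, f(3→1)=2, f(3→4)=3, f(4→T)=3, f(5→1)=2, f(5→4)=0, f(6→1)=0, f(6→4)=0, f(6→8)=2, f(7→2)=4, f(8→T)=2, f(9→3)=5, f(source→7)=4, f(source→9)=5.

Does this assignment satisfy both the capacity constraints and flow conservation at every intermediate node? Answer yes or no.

Yes

Every edge has 0 ≤ f(e) ≤ cap(e).
At each intermediate node, inflow equals outflow.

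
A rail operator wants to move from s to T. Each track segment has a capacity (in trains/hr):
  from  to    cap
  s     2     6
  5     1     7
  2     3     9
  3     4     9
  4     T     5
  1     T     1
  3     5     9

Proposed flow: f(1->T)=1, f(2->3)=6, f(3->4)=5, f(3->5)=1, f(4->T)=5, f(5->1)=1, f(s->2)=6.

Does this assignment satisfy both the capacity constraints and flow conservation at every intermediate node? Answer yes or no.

Every edge has 0 ≤ f(e) ≤ cap(e).
At each intermediate node, inflow equals outflow.

Yes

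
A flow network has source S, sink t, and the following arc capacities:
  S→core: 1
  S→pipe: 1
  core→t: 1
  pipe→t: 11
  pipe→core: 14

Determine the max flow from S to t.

Augment S→pipe→t: bottleneck 1. Total 1.
Augment S→core→t: bottleneck 1. Total 2.
No augmenting path remains in the residual graph.

2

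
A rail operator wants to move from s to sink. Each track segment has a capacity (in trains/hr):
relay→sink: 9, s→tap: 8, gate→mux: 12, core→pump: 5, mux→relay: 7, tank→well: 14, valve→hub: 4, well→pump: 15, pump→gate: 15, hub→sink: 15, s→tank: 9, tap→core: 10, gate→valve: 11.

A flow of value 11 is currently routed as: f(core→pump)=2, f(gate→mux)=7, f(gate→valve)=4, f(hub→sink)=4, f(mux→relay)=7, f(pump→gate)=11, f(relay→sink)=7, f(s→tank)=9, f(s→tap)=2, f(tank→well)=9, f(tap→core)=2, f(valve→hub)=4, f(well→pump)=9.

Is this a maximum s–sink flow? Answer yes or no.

Residual reachable from s: {core, gate, mux, pump, s, tank, tap, valve, well}; sink is not reachable.
Saturated cut: valve→hub, mux→relay with total capacity 11 = current flow value. Flow is maximum.

Yes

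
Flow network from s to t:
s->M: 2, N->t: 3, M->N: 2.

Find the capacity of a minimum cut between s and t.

2

Max flow = 2 (via 1 augmenting path).
In the residual at optimum, the set reachable from s is {s}.
Cut edges: s->M (cap 2). Sum = 2.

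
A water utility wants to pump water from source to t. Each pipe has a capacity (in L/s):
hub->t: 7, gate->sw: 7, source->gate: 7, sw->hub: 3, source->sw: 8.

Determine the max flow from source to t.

Augment source->sw->hub->t: bottleneck 3. Total 3.
No augmenting path remains in the residual graph.

3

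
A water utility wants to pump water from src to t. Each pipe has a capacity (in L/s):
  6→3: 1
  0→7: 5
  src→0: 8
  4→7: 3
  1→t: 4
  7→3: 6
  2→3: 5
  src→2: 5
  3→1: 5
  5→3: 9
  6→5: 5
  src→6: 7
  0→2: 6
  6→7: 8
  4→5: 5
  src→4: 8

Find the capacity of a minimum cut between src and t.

4

Max flow = 4 (via 2 augmenting paths).
In the residual at optimum, the set reachable from src is {0, 1, 2, 3, 4, 5, 6, 7, src}.
Cut edges: 1→t (cap 4). Sum = 4.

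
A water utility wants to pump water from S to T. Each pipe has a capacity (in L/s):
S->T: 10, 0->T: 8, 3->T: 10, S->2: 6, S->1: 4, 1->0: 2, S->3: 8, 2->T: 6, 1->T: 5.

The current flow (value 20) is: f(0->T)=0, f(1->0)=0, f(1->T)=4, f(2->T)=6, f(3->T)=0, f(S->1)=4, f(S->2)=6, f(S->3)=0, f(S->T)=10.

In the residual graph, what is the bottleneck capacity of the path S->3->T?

8

Residual capacities along the path: S->3: 8, 3->T: 10.
Minimum is 8.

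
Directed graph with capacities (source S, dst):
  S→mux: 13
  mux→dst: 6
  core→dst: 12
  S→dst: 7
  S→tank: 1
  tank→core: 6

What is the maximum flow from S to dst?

14

Augment S→dst: bottleneck 7. Total 7.
Augment S→mux→dst: bottleneck 6. Total 13.
Augment S→tank→core→dst: bottleneck 1. Total 14.
No augmenting path remains in the residual graph.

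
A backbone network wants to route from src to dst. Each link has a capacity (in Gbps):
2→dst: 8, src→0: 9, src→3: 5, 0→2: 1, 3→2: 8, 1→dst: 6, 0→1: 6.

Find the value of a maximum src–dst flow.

Augment src→3→2→dst: bottleneck 5. Total 5.
Augment src→0→2→dst: bottleneck 1. Total 6.
Augment src→0→1→dst: bottleneck 6. Total 12.
No augmenting path remains in the residual graph.

12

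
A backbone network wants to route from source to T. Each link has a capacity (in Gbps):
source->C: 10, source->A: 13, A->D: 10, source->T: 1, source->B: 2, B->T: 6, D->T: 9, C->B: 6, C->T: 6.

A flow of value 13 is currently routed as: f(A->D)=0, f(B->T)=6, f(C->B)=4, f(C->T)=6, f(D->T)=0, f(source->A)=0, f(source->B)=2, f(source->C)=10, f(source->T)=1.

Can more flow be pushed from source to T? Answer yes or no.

Yes

Residual path source->A->D->T has bottleneck 9 > 0.
Pushing 9 along it raises the flow to 22, so the given flow is not maximum.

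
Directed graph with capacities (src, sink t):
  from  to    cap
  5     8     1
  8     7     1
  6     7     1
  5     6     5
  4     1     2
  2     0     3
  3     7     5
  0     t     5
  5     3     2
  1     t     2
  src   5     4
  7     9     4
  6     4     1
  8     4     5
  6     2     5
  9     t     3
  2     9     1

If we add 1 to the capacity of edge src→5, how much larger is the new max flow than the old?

Original max flow = 4.
After raising cap(src→5), augmenting paths through that edge carry 1 more unit.
New max flow = 5. Increase = 1.

1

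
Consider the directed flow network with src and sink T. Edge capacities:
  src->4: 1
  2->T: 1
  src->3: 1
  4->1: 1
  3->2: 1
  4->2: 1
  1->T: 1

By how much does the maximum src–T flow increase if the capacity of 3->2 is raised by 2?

Original max flow = 2.
Edge 3->2 does not cross the min cut (source side {src}), so extra capacity there cannot help.
New max flow = 2. Increase = 0.

0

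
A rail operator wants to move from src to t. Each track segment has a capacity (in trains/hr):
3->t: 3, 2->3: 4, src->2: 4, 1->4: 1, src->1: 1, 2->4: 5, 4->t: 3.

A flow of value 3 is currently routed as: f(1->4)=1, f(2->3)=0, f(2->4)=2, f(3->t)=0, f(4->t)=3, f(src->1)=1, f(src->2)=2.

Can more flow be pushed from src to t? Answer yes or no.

Residual path src->2->3->t has bottleneck 2 > 0.
Pushing 2 along it raises the flow to 5, so the given flow is not maximum.

Yes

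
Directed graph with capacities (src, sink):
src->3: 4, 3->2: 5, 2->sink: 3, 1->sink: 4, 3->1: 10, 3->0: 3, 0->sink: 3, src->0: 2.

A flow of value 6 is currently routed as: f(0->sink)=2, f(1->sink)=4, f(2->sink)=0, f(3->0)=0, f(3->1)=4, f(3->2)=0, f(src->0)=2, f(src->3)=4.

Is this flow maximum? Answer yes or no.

Yes

Residual reachable from src: {src}; sink is not reachable.
Saturated cut: src->3, src->0 with total capacity 6 = current flow value. Flow is maximum.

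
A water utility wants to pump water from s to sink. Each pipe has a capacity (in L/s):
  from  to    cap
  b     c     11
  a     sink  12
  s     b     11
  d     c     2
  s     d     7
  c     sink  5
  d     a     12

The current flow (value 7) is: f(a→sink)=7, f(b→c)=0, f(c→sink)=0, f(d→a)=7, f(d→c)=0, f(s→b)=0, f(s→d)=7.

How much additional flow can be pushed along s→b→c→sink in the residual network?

5

Residual capacities along the path: s→b: 11, b→c: 11, c→sink: 5.
Minimum is 5.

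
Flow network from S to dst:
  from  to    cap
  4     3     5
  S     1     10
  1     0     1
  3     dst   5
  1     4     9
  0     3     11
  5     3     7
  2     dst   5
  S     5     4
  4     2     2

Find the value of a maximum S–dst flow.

7

Augment S->5->3->dst: bottleneck 4. Total 4.
Augment S->1->0->3->dst: bottleneck 1. Total 5.
Augment S->1->4->2->dst: bottleneck 2. Total 7.
No augmenting path remains in the residual graph.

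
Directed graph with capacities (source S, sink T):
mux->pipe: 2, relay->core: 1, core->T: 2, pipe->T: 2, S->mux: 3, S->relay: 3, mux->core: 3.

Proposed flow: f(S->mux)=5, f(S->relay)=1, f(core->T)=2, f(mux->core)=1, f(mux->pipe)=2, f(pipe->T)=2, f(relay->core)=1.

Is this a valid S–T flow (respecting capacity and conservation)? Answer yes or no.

No

Capacity violated on S->mux: flow 5 > capacity 3.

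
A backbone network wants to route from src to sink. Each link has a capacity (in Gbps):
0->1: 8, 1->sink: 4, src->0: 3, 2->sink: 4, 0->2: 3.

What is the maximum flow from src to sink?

3

Augment src->0->1->sink: bottleneck 3. Total 3.
No augmenting path remains in the residual graph.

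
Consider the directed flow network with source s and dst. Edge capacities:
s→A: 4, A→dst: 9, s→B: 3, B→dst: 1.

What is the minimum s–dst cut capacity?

Max flow = 5 (via 2 augmenting paths).
In the residual at optimum, the set reachable from s is {B, s}.
Cut edges: s→A (cap 4), B→dst (cap 1). Sum = 5.

5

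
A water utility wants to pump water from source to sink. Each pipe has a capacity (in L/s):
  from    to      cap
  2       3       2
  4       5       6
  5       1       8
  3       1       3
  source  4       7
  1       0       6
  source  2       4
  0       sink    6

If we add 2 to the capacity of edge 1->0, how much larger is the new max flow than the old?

Original max flow = 6.
Even with extra capacity on 1->0, another cut of capacity 6 remains binding.
New max flow = 6. Increase = 0.

0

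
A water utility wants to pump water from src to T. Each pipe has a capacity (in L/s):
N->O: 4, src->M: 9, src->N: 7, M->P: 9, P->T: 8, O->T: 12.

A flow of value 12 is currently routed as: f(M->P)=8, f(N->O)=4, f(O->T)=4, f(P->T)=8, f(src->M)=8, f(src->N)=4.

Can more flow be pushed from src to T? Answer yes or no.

No

Residual reachable from src: {M, N, P, src}; T is not reachable.
Saturated cut: N->O, P->T with total capacity 12 = current flow value. Flow is maximum.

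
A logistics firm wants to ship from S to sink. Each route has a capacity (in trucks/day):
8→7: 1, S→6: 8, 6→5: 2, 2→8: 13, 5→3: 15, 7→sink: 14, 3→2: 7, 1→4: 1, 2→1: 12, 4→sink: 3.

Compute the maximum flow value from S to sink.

Augment S→6→5→3→2→8→7→sink: bottleneck 1. Total 1.
Augment S→6→5→3→2→1→4→sink: bottleneck 1. Total 2.
No augmenting path remains in the residual graph.

2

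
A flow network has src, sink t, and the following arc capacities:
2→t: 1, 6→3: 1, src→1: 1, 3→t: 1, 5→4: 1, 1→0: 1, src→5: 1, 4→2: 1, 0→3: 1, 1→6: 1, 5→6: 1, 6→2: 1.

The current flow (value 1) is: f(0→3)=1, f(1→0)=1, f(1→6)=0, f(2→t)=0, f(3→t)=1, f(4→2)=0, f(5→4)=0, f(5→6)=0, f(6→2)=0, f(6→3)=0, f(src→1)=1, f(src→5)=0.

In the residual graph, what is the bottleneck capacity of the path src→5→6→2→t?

1

Residual capacities along the path: src→5: 1, 5→6: 1, 6→2: 1, 2→t: 1.
Minimum is 1.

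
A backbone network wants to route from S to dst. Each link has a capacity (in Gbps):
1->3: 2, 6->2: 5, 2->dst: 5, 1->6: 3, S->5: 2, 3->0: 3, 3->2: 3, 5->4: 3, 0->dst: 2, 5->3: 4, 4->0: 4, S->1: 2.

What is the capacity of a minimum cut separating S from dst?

4

Max flow = 4 (via 2 augmenting paths).
In the residual at optimum, the set reachable from S is {S}.
Cut edges: S->1 (cap 2), S->5 (cap 2). Sum = 4.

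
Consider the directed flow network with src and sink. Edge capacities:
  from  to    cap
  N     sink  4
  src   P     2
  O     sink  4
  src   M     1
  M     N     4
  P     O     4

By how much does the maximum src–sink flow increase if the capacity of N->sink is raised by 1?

Original max flow = 3.
Edge N->sink does not cross the min cut (source side {src}), so extra capacity there cannot help.
New max flow = 3. Increase = 0.

0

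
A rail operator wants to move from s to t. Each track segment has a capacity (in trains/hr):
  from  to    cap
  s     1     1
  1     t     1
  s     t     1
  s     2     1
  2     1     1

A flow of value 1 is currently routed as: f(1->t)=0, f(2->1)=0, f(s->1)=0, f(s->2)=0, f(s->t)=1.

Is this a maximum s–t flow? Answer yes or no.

No

Residual path s->1->t has bottleneck 1 > 0.
Pushing 1 along it raises the flow to 2, so the given flow is not maximum.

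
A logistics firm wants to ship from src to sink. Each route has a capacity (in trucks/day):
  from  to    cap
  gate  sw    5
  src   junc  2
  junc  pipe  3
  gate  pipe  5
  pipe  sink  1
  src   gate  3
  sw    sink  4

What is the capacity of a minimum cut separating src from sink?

Max flow = 4 (via 2 augmenting paths).
In the residual at optimum, the set reachable from src is {junc, pipe, src}.
Cut edges: src->gate (cap 3), pipe->sink (cap 1). Sum = 4.

4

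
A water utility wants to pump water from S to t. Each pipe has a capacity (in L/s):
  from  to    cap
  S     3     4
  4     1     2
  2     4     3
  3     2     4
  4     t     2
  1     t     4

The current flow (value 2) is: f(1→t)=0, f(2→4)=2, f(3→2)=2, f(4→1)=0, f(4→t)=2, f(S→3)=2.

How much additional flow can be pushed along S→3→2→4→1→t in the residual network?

Residual capacities along the path: S→3: 2, 3→2: 2, 2→4: 1, 4→1: 2, 1→t: 4.
Minimum is 1.

1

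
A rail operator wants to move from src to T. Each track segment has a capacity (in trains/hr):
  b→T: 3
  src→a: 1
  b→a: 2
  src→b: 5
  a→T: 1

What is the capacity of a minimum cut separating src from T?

4

Max flow = 4 (via 2 augmenting paths).
In the residual at optimum, the set reachable from src is {a, b, src}.
Cut edges: b→T (cap 3), a→T (cap 1). Sum = 4.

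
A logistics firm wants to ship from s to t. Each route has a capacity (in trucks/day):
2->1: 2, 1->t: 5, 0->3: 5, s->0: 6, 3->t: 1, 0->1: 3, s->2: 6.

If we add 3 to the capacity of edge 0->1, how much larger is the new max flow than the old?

Original max flow = 6.
Even with extra capacity on 0->1, another cut of capacity 6 remains binding.
New max flow = 6. Increase = 0.

0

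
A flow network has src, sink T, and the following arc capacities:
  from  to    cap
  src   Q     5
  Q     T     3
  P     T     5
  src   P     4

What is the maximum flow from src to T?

7

Augment src->P->T: bottleneck 4. Total 4.
Augment src->Q->T: bottleneck 3. Total 7.
No augmenting path remains in the residual graph.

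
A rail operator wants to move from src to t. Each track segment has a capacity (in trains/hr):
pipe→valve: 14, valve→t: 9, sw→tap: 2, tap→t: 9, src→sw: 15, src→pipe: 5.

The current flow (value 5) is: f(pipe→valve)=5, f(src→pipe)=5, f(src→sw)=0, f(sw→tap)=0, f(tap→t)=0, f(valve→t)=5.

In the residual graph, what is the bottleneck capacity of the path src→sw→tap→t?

2

Residual capacities along the path: src→sw: 15, sw→tap: 2, tap→t: 9.
Minimum is 2.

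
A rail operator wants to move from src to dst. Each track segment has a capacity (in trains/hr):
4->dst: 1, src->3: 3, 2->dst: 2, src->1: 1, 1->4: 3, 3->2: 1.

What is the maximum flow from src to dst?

2

Augment src->3->2->dst: bottleneck 1. Total 1.
Augment src->1->4->dst: bottleneck 1. Total 2.
No augmenting path remains in the residual graph.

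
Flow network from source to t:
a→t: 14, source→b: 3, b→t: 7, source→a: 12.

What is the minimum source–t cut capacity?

15

Max flow = 15 (via 2 augmenting paths).
In the residual at optimum, the set reachable from source is {source}.
Cut edges: source→a (cap 12), source→b (cap 3). Sum = 15.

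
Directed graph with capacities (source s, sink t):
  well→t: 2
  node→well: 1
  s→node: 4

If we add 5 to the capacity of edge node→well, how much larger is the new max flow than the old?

1

Original max flow = 1.
After raising cap(node→well), augmenting paths through that edge carry 1 more unit.
New max flow = 2. Increase = 1.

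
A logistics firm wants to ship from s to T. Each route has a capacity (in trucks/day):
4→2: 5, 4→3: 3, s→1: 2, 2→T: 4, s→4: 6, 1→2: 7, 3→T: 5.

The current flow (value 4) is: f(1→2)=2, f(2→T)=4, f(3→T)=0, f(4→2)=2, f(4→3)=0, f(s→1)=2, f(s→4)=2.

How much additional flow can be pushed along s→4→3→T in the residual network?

3

Residual capacities along the path: s→4: 4, 4→3: 3, 3→T: 5.
Minimum is 3.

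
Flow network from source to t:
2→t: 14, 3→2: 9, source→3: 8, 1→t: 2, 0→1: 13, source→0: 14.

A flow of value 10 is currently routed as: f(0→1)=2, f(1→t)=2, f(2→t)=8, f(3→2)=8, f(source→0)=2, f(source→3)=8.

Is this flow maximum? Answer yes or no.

Yes

Residual reachable from source: {0, 1, source}; t is not reachable.
Saturated cut: source→3, 1→t with total capacity 10 = current flow value. Flow is maximum.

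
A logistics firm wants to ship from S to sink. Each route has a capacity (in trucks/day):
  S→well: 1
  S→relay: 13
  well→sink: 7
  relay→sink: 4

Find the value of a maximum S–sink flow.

Augment S→well→sink: bottleneck 1. Total 1.
Augment S→relay→sink: bottleneck 4. Total 5.
No augmenting path remains in the residual graph.

5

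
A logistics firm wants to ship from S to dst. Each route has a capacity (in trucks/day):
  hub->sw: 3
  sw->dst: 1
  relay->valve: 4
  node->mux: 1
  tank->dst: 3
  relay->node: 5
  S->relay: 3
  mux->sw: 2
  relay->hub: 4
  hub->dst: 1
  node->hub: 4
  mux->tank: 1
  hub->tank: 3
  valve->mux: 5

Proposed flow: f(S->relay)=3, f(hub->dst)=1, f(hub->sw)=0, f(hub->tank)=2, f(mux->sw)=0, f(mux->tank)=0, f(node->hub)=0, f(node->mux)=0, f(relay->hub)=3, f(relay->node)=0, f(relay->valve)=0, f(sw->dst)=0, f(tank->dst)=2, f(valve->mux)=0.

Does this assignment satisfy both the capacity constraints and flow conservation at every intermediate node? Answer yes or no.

Yes

Every edge has 0 ≤ f(e) ≤ cap(e).
At each intermediate node, inflow equals outflow.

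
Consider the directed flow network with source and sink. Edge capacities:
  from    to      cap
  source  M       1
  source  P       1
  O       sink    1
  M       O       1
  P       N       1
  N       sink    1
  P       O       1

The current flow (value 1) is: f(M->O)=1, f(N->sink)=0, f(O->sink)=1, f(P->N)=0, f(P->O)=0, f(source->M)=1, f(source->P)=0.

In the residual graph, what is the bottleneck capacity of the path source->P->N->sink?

Residual capacities along the path: source->P: 1, P->N: 1, N->sink: 1.
Minimum is 1.

1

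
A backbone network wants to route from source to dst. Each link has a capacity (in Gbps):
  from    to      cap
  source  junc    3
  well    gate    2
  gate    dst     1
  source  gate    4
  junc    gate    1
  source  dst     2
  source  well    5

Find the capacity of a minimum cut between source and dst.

3

Max flow = 3 (via 2 augmenting paths).
In the residual at optimum, the set reachable from source is {gate, junc, source, well}.
Cut edges: source->dst (cap 2), gate->dst (cap 1). Sum = 3.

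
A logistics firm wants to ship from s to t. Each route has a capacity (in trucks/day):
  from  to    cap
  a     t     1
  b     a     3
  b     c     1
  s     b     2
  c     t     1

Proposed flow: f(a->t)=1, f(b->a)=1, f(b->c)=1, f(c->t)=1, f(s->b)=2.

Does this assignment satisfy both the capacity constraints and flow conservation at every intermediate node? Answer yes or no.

Every edge has 0 ≤ f(e) ≤ cap(e).
At each intermediate node, inflow equals outflow.

Yes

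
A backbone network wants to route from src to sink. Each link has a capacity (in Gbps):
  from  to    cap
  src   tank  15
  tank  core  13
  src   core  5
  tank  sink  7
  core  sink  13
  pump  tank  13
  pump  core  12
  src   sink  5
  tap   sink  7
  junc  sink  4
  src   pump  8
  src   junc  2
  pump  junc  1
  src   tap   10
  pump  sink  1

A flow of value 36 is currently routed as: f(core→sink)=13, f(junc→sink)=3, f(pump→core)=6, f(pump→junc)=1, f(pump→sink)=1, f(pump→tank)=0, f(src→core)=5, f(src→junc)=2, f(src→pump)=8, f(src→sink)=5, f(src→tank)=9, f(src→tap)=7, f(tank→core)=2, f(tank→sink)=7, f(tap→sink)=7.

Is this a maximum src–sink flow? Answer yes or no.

Residual reachable from src: {core, pump, src, tank, tap}; sink is not reachable.
Saturated cut: src→junc, src→sink, pump→junc, pump→sink, tank→sink, tap→sink, core→sink with total capacity 36 = current flow value. Flow is maximum.

Yes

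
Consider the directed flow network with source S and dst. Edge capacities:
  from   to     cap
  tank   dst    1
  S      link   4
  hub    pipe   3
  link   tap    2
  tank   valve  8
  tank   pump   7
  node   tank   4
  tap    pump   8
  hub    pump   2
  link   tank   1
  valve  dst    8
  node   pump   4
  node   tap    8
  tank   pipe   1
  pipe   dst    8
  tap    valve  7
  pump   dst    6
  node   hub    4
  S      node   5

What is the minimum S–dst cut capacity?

Max flow = 8 (via 4 augmenting paths).
In the residual at optimum, the set reachable from S is {S, link}.
Cut edges: S->node (cap 5), link->tap (cap 2), link->tank (cap 1). Sum = 8.

8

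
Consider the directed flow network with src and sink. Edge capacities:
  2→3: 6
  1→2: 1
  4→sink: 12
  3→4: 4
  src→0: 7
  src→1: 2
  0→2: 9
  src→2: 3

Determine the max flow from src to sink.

4

Augment src→2→3→4→sink: bottleneck 3. Total 3.
Augment src→1→2→3→4→sink: bottleneck 1. Total 4.
No augmenting path remains in the residual graph.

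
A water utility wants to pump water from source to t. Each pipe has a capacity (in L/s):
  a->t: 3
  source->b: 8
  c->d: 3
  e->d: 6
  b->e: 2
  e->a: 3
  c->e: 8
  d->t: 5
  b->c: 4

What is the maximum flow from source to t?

6

Augment source->b->c->d->t: bottleneck 3. Total 3.
Augment source->b->e->d->t: bottleneck 2. Total 5.
Augment source->b->c->e->a->t: bottleneck 1. Total 6.
No augmenting path remains in the residual graph.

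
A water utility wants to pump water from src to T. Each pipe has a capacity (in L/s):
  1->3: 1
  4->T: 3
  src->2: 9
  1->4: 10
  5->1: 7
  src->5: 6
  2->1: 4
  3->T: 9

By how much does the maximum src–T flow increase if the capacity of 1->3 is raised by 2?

2

Original max flow = 4.
After raising cap(1->3), augmenting paths through that edge carry 2 more units.
New max flow = 6. Increase = 2.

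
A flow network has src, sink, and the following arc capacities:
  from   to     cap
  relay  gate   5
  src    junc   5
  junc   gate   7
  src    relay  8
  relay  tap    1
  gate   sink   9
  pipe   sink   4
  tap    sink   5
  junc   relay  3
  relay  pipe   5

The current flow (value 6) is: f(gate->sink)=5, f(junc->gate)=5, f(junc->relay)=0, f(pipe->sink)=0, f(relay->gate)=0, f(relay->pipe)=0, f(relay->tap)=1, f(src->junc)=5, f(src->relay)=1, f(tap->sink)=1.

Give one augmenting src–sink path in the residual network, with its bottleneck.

Residual along src->relay->gate->sink: src->relay: 7, relay->gate: 5, gate->sink: 4.
Bottleneck = min = 4.

src->relay->gate->sink, bottleneck 4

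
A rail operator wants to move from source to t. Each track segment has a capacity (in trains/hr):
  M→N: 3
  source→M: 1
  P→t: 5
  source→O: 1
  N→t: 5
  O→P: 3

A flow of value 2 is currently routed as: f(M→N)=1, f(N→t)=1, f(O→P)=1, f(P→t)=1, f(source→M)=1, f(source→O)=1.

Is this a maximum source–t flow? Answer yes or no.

Yes

Residual reachable from source: {source}; t is not reachable.
Saturated cut: source→M, source→O with total capacity 2 = current flow value. Flow is maximum.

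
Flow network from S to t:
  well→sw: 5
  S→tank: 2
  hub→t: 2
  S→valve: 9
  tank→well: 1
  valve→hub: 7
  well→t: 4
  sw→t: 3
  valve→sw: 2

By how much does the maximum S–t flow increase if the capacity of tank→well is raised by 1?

1

Original max flow = 5.
After raising cap(tank→well), augmenting paths through that edge carry 1 more unit.
New max flow = 6. Increase = 1.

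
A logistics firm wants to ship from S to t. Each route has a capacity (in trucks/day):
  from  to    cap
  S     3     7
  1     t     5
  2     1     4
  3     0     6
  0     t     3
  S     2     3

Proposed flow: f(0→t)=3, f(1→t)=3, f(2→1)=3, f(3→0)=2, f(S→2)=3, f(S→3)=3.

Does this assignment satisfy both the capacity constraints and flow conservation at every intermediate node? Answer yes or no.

No

Conservation fails at 3: inflow 3 ≠ outflow 2.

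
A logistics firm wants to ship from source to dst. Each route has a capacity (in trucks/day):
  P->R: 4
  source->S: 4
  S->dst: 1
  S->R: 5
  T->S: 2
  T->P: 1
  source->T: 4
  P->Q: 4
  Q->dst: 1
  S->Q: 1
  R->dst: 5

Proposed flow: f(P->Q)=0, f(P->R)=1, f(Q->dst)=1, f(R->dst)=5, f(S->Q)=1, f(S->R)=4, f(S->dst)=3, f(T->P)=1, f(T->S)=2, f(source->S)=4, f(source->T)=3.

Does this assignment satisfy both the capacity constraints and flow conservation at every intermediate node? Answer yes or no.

Capacity violated on S->dst: flow 3 > capacity 1.

No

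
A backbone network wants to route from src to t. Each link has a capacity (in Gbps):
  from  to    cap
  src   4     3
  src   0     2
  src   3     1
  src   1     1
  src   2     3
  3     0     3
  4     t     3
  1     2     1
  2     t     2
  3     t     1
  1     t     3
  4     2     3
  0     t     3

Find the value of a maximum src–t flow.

9

Augment src->3->t: bottleneck 1. Total 1.
Augment src->4->t: bottleneck 3. Total 4.
Augment src->1->t: bottleneck 1. Total 5.
Augment src->2->t: bottleneck 2. Total 7.
Augment src->0->t: bottleneck 2. Total 9.
No augmenting path remains in the residual graph.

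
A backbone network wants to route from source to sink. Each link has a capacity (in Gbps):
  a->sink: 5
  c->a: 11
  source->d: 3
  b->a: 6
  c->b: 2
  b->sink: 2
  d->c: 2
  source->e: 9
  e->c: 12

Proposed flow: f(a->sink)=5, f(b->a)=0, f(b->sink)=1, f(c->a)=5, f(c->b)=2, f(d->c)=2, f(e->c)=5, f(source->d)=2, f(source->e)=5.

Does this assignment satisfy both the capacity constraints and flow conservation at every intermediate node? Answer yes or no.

No

Conservation fails at b: inflow 2 ≠ outflow 1.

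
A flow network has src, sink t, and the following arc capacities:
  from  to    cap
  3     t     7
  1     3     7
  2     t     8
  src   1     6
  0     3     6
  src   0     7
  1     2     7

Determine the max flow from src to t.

12

Augment src->1->2->t: bottleneck 6. Total 6.
Augment src->0->3->t: bottleneck 6. Total 12.
No augmenting path remains in the residual graph.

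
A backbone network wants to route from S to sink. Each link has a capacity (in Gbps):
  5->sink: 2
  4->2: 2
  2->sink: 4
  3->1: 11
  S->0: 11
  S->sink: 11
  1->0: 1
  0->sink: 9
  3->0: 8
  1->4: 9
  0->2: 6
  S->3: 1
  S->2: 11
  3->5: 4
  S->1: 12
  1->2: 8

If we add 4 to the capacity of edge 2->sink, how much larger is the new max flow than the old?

4

Original max flow = 25.
After raising cap(2->sink), augmenting paths through that edge carry 4 more units.
New max flow = 29. Increase = 4.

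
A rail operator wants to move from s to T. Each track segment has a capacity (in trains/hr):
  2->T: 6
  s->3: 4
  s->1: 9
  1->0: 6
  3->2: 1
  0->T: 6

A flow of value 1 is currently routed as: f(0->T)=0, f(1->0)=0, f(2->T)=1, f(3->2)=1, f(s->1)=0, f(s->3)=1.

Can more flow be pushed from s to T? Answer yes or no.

Yes

Residual path s->1->0->T has bottleneck 6 > 0.
Pushing 6 along it raises the flow to 7, so the given flow is not maximum.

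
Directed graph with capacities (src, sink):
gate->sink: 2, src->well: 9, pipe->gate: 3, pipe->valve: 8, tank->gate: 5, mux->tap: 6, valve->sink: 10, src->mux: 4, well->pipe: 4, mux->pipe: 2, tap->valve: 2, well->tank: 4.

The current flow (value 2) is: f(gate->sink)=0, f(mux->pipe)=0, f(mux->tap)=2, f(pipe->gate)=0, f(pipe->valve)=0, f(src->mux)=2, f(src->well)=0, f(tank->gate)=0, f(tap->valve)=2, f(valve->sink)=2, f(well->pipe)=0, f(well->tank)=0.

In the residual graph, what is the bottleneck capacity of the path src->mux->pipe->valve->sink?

Residual capacities along the path: src->mux: 2, mux->pipe: 2, pipe->valve: 8, valve->sink: 8.
Minimum is 2.

2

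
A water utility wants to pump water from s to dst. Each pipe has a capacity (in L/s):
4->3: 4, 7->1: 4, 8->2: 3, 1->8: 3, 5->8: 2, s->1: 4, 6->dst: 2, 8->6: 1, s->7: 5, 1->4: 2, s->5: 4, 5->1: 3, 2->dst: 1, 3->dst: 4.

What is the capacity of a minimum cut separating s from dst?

4

Max flow = 4 (via 3 augmenting paths).
In the residual at optimum, the set reachable from s is {1, 2, 5, 7, 8, s}.
Cut edges: 1->4 (cap 2), 8->6 (cap 1), 2->dst (cap 1). Sum = 4.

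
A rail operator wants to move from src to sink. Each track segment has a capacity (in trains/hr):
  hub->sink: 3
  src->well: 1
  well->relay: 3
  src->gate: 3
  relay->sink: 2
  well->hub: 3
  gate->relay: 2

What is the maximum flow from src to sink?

Augment src->gate->relay->sink: bottleneck 2. Total 2.
Augment src->well->hub->sink: bottleneck 1. Total 3.
No augmenting path remains in the residual graph.

3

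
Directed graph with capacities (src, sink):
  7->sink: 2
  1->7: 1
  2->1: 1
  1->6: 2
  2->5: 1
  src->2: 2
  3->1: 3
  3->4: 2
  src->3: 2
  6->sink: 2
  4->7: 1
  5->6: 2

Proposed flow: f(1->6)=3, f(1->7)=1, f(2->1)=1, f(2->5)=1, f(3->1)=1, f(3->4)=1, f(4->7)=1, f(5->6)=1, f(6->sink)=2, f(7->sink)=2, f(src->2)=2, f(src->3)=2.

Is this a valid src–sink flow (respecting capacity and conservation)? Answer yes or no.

Capacity violated on 1->6: flow 3 > capacity 2.

No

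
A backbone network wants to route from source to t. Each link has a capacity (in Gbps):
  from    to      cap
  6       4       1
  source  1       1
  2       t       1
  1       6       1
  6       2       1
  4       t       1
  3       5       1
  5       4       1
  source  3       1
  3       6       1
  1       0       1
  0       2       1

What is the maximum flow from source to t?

Augment source->1->0->2->t: bottleneck 1. Total 1.
Augment source->3->6->4->t: bottleneck 1. Total 2.
No augmenting path remains in the residual graph.

2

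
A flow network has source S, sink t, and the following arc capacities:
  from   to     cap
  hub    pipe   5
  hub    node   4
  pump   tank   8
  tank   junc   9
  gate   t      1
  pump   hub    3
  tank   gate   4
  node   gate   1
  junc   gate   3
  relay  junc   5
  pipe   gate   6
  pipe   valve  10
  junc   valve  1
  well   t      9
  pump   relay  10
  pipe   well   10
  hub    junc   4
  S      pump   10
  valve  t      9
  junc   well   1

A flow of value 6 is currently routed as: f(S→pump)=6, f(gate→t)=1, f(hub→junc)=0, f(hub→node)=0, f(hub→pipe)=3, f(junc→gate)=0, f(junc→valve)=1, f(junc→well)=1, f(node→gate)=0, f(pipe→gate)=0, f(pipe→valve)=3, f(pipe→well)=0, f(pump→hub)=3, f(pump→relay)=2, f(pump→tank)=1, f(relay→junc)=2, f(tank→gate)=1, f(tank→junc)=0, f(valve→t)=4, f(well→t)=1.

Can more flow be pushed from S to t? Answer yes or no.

No

Residual reachable from S: {S, gate, junc, pump, relay, tank}; t is not reachable.
Saturated cut: pump→hub, junc→valve, junc→well, gate→t with total capacity 6 = current flow value. Flow is maximum.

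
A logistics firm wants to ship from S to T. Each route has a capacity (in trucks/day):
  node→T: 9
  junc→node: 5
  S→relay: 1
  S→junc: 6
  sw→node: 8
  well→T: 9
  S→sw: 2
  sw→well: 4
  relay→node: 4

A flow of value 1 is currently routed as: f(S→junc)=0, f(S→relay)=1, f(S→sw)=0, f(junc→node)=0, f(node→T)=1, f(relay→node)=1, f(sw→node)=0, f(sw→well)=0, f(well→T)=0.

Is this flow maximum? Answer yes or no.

No

Residual path S→junc→node→T has bottleneck 5 > 0.
Pushing 5 along it raises the flow to 6, so the given flow is not maximum.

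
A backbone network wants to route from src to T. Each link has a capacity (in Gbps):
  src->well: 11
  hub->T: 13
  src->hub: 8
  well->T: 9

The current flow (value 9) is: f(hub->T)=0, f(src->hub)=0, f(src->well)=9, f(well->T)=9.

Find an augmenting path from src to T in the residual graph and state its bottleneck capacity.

Residual along src->hub->T: src->hub: 8, hub->T: 13.
Bottleneck = min = 8.

src->hub->T, bottleneck 8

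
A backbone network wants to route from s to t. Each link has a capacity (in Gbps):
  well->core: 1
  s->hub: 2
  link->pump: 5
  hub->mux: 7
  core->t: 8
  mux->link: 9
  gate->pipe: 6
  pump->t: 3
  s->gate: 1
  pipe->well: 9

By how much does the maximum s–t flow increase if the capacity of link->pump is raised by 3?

0

Original max flow = 3.
Edge link->pump does not cross the min cut (source side {s}), so extra capacity there cannot help.
New max flow = 3. Increase = 0.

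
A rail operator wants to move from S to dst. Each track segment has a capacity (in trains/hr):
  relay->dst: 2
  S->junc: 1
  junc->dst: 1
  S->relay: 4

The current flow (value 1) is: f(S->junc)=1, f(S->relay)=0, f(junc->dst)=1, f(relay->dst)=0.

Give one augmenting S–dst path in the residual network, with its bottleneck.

S->relay->dst, bottleneck 2

Residual along S->relay->dst: S->relay: 4, relay->dst: 2.
Bottleneck = min = 2.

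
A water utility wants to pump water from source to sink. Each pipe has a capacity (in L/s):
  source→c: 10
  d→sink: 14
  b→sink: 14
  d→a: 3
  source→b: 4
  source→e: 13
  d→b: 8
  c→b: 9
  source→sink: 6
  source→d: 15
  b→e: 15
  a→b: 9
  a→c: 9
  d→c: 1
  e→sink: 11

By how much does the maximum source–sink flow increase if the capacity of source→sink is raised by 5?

Original max flow = 45.
After raising cap(source→sink), augmenting paths through that edge carry 5 more units.
New max flow = 50. Increase = 5.

5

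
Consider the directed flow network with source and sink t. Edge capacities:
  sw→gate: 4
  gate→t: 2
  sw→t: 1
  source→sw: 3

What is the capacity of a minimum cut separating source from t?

3

Max flow = 3 (via 2 augmenting paths).
In the residual at optimum, the set reachable from source is {source}.
Cut edges: source→sw (cap 3). Sum = 3.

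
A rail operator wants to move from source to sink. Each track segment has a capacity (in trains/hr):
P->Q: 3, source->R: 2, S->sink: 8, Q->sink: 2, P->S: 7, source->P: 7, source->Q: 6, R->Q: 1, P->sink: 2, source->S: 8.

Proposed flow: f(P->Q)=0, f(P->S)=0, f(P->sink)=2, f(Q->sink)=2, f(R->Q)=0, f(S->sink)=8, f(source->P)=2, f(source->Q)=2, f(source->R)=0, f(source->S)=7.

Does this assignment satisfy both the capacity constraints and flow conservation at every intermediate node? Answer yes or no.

No

Conservation fails at S: inflow 7 ≠ outflow 8.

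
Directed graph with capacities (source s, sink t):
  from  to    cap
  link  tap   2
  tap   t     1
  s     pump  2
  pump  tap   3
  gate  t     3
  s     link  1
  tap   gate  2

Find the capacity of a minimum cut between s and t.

Max flow = 3 (via 2 augmenting paths).
In the residual at optimum, the set reachable from s is {s}.
Cut edges: s→link (cap 1), s→pump (cap 2). Sum = 3.

3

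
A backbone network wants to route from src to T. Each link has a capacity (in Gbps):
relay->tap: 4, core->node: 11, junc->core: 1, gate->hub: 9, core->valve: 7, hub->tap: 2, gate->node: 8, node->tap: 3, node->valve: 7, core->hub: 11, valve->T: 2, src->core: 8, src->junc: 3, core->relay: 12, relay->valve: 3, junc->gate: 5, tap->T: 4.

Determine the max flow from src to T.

6

Augment src->core->valve->T: bottleneck 2. Total 2.
Augment src->core->node->tap->T: bottleneck 3. Total 5.
Augment src->core->hub->tap->T: bottleneck 1. Total 6.
No augmenting path remains in the residual graph.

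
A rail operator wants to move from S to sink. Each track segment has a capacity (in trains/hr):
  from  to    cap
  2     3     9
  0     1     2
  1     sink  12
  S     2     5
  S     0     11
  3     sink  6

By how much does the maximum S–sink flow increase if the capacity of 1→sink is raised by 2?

0

Original max flow = 7.
Edge 1→sink does not cross the min cut (source side {0, S}), so extra capacity there cannot help.
New max flow = 7. Increase = 0.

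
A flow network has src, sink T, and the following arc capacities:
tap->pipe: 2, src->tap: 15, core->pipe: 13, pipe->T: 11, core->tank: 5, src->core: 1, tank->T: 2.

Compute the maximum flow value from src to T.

Augment src->tap->pipe->T: bottleneck 2. Total 2.
Augment src->core->pipe->T: bottleneck 1. Total 3.
No augmenting path remains in the residual graph.

3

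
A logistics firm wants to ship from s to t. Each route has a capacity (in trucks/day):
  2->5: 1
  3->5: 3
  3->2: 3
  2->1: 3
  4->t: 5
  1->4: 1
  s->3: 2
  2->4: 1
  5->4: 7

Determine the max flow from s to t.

Augment s->3->2->4->t: bottleneck 1. Total 1.
Augment s->3->5->4->t: bottleneck 1. Total 2.
No augmenting path remains in the residual graph.

2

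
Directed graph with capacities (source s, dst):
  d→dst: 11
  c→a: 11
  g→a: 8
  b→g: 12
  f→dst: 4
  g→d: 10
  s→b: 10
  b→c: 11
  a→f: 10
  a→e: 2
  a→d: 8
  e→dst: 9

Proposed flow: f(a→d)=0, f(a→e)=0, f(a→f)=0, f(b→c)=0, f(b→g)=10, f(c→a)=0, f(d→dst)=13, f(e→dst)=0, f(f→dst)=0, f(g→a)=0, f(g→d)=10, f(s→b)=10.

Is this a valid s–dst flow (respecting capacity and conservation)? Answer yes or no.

Capacity violated on d→dst: flow 13 > capacity 11.

No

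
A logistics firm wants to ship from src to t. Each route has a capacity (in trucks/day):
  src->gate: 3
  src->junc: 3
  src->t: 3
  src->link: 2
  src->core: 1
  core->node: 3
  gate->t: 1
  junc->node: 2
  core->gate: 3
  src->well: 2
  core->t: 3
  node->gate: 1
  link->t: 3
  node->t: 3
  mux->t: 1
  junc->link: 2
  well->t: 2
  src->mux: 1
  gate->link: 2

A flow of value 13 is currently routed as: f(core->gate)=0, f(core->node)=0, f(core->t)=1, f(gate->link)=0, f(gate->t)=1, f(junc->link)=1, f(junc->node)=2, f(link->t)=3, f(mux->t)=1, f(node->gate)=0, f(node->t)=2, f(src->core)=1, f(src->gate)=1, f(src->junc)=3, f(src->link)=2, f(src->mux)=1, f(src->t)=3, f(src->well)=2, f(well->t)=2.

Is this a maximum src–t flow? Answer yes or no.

Residual reachable from src: {gate, junc, link, src}; t is not reachable.
Saturated cut: src->core, src->well, src->mux, src->t, junc->node, gate->t, link->t with total capacity 13 = current flow value. Flow is maximum.

Yes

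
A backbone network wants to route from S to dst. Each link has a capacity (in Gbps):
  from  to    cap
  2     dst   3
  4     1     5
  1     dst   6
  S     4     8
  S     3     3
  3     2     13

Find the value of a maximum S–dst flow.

8

Augment S->4->1->dst: bottleneck 5. Total 5.
Augment S->3->2->dst: bottleneck 3. Total 8.
No augmenting path remains in the residual graph.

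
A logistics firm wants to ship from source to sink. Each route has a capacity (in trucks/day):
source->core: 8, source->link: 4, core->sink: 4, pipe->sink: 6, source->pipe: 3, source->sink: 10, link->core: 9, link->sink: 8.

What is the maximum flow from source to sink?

Augment source->sink: bottleneck 10. Total 10.
Augment source->link->sink: bottleneck 4. Total 14.
Augment source->pipe->sink: bottleneck 3. Total 17.
Augment source->core->sink: bottleneck 4. Total 21.
No augmenting path remains in the residual graph.

21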